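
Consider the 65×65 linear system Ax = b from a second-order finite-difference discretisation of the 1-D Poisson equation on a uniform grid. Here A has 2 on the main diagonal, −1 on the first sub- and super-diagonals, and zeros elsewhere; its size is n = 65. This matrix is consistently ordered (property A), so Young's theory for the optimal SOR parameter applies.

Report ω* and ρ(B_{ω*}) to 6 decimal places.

ω* = 1.909159, ρ_SOR = 0.909159

With n=65, ρ(Jacobi) = cos(π/66) = 0.998867.
√(1 − cos²(π/66)) = sin(π/66) ≈ 0.0475819.
ω* = 2/(1+0.0475819) = 1.909159
ρ(B_{ω*}) = ω*−1 = 0.909159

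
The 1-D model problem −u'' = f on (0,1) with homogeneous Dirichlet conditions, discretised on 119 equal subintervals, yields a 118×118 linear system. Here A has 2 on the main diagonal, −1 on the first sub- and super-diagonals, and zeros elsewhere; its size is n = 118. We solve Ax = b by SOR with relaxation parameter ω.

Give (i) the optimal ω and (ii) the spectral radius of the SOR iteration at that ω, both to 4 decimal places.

B_J for the 118×118 system has eigenvalues cos(kπ/119); ρ_J = cos(π/119) = 0.9997.
√(1 − cos²(π/119)) = sin(π/119) ≈ 0.02640.
ω* = 2/(1 + 0.02640) = 2/1.02640 = 1.9486.
and ρ(B_{ω*}) = 1.9486 − 1 = 0.9486.

ω* = 1.9486, ρ_SOR = 0.9486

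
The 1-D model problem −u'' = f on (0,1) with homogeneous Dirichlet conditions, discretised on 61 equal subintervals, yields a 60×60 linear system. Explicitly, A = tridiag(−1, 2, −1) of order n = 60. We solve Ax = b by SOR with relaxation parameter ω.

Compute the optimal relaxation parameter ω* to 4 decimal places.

ω* = 1.9021

ρ_J = max_k |cos(kπ/61)| = cos(π/61) = 0.9987
√(1 − cos²(π/61)) = sin(π/61) ≈ 0.05148.
[ω*] 2 ÷ (1 + 0.05148) = 2 ÷ 1.05148 = 1.9021.
and ρ(B_{ω*}) = 1.9021 − 1 = 0.9021.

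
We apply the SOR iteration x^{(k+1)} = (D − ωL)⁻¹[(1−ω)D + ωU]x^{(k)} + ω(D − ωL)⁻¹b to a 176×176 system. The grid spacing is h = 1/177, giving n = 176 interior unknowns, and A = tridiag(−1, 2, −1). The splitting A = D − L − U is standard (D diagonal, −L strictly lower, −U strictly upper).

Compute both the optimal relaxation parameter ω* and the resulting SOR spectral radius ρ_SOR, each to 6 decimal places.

ω* = 1.965123, ρ_SOR = 0.965123

[ρ_J] n=176: ρ(B_J) = cos(π/(n+1)) = cos(π/177) = 0.999842.
1 − cos²(π/177) = sin²(π/177) ⇒ √(1−ρ_J²) = sin(π/177) = 0.0177482.
Then 2/(1+√(1−ρ_J²)) = 2/(1+0.0177482); ω* = 2/1.0177482 = 1.965123.
ρ_SOR = ω* − 1 = 1.965123 − 1 = 0.965123.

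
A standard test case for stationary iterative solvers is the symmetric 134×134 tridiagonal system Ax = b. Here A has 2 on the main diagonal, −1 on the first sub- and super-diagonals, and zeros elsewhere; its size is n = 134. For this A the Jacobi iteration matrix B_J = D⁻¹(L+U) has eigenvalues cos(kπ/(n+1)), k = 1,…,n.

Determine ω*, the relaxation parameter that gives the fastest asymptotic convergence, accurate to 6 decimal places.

n=134: λ(B_J) = 1 − λ(A)/2 = cos(kπ/135); k=1 gives ρ_J = 0.999729.
1 − cos²(π/135) = sin²(π/135) ⇒ √(1−ρ_J²) = sin(π/135) = 0.0232690.
[ω*] 2 ÷ (1 + 0.0232690) = 2 ÷ 1.0232690 = 1.954520.
At ω = 1.954520 every |λ(B_ω)| = ω−1, so ρ_SOR = 0.954520.

ω* = 1.954520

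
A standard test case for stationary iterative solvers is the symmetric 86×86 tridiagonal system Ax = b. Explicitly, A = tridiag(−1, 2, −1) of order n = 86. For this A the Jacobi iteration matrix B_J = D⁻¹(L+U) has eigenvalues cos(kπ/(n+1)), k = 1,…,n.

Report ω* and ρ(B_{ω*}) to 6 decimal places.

ρ_J = max_k |cos(kπ/87)| = cos(π/87) = 0.999348
1 − cos²(π/87) = sin²(π/87) ⇒ √(1−ρ_J²) = sin(π/87) = 0.0361024.
Young: ω* = 2/(1+√(1−ρ_J²)) = 2/(1+0.0361024) = 2/1.0361024 = 1.930311.
[ρ_SOR] ω* − 1 = 0.930311.

ω* = 1.930311, ρ_SOR = 0.930311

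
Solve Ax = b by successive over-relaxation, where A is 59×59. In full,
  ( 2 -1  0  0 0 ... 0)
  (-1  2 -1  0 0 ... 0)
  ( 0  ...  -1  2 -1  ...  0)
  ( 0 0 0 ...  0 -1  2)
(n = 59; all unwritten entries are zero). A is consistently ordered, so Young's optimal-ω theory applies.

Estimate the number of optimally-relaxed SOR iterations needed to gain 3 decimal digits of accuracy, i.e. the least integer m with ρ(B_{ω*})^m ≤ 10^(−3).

m = 66

ρ_J = max_k |cos(kπ/60)| = cos(π/60) = 0.9986295
√(1−ρ_J²) = |sin(π/60)| = 0.0523360
ω* = 2/(1+0.0523360) = 1.9005337
At ω = 1.9005337 every |λ(B_ω)| = ω−1, so ρ_SOR = 0.9005337.
Need (0.9005337)^m ≤ 10^(−3): m ≥ 3·ln10/|ln 0.9005337| = 6.90776/0.104768 = 65.934 ⇒ m = 66.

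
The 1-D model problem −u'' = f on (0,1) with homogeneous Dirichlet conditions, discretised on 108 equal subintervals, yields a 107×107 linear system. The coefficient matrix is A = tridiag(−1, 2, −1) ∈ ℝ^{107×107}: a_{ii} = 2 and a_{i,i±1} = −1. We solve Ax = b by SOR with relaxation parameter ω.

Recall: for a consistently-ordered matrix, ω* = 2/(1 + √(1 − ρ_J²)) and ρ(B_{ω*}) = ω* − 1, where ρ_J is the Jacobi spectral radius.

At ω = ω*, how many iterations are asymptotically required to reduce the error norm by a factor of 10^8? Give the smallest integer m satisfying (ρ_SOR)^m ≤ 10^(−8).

m = 317

With n=107, ρ(Jacobi) = cos(π/108) = 0.9995770.
√(1−ρ_J²) simplifies to sin(π/108) = 0.0290847.
ω* = 2/(1+0.0290847) = 1.9434746
[ρ_SOR] ω* − 1 = 0.9434746.
ρ_SOR^m ≤ 10^(−8) ⇔ m ≥ 8·ln10/(−ln 0.9434746) = 18.4207/0.0581858 = 316.584; m = ⌈316.584⌉ = 317.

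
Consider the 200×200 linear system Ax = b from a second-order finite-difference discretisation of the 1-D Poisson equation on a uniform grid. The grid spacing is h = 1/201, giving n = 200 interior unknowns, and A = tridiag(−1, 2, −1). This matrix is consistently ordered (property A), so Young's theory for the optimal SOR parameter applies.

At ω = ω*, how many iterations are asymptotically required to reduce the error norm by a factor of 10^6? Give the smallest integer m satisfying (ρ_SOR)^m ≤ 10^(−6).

B_J for the 200×200 system has eigenvalues cos(kπ/201); ρ_J = cos(π/201) = 0.9998779.
√(1−ρ_J²) simplifies to sin(π/201) = 0.0156292.
Young: ω* = 2/(1+√(1−ρ_J²)) = 2/(1+0.0156292) = 2/1.0156292 = 1.9692226.
At ω = 1.9692226 every |λ(B_ω)| = ω−1, so ρ_SOR = 0.9692226.
ρ_SOR^m ≤ 10^(−6) ⇔ m ≥ 6·ln10/(−ln 0.9692226) = 13.8155/0.031261 = 441.940; m = ⌈441.940⌉ = 442.

m = 442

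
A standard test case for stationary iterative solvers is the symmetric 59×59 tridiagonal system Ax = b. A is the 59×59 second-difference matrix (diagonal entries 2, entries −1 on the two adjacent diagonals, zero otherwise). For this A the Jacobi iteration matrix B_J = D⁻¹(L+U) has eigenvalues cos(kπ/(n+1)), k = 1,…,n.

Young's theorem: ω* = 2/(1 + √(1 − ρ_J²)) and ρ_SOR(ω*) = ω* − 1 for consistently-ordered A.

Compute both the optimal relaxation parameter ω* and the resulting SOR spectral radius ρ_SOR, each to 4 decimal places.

ω* = 1.9005, ρ_SOR = 0.9005

With n=59, ρ(Jacobi) = cos(π/60) = 0.9986.
√(1 − cos²(π/60)) = sin(π/60) ≈ 0.05234.
[ω*] 2 ÷ (1 + 0.05234) = 2 ÷ 1.05234 = 1.9005.
ρ_SOR = ω* − 1 ≈ 0.9005.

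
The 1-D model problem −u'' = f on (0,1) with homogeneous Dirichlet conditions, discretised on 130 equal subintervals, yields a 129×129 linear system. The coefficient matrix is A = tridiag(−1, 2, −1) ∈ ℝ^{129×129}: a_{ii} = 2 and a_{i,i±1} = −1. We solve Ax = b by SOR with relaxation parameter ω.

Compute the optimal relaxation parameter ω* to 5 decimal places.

[ρ_J] n=129: ρ(B_J) = cos(π/(n+1)) = cos(π/130) = 0.99971.
root = sin(π/130) = 0.024164  (since 1−cos² = sin²).
ω* = 2/(1+0.024164) = 1.95281
Hence ρ(B_{ω*}) = 1.95281 − 1 = 0.95281.

ω* = 1.95281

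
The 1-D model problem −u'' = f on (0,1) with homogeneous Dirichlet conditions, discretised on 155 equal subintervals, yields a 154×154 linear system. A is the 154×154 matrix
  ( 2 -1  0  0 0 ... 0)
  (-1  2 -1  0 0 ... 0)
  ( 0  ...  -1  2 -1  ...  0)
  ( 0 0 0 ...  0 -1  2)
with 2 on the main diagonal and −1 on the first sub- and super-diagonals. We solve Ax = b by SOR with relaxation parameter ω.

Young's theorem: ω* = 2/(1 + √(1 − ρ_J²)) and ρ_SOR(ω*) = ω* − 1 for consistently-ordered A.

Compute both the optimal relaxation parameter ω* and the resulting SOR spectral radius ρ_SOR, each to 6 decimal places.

[ρ_J] n=154: ρ(B_J) = cos(π/(n+1)) = cos(π/155) = 0.999795.
1 − cos²(π/155) = sin²(π/155) ⇒ √(1−ρ_J²) = sin(π/155) = 0.0202670.
So ω* = 2/1.0202670 = 1.960271 (Young).
ρ_SOR = ω* − 1 = 1.960271 − 1 = 0.960271.

ω* = 1.960271, ρ_SOR = 0.960271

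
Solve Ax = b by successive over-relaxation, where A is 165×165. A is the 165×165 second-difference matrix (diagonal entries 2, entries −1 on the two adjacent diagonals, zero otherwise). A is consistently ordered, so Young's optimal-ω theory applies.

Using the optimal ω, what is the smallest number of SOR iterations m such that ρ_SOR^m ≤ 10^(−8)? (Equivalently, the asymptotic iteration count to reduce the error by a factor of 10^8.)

m = 487

With n=165, ρ(Jacobi) = cos(π/166) = 0.9998209.
1 − cos²(π/166) = sin²(π/166) ⇒ √(1−ρ_J²) = sin(π/166) = 0.0189241.
ω* = 2/(1+0.0189241) = 1.9628547
ρ_SOR = ω* − 1 = 1.9628547 − 1 = 0.9628547.
For 8 digits: m = 8·ln10 / (−ln 0.9628547) = 18.4207/0.0378528 = 486.640; round up → m = 487.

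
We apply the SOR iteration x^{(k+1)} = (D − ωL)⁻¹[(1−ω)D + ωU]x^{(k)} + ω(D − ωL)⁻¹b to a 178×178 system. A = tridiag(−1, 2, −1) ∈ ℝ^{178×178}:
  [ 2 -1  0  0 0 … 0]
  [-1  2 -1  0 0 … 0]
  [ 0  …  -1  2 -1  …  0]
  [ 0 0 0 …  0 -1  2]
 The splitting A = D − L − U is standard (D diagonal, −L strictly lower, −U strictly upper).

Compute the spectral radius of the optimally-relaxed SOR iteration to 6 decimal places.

ρ_SOR = 0.965506

ρ_J = max_k |cos(kπ/179)| = cos(π/179) = 0.999846
√(1−ρ_J²) = |sin(π/179)| = 0.0175499
Young: ω* = 2/(1+√(1−ρ_J²)) = 2/(1+0.0175499) = 2/1.0175499 = 1.965506.
ρ_SOR = ω* − 1 = 1.965506 − 1 = 0.965506.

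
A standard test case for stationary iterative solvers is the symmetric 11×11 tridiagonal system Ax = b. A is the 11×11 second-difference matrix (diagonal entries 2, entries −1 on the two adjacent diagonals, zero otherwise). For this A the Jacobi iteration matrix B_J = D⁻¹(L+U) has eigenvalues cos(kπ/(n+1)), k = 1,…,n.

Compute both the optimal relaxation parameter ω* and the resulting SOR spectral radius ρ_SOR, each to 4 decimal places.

[ρ_J] n=11: ρ(B_J) = cos(π/(n+1)) = cos(π/12) = 0.9659.
√(1−ρ_J²) simplifies to sin(π/12) = 0.25882.
So ω* = 2/1.25882 = 1.5888 (Young).
[ρ_SOR] ω* − 1 = 0.5888.

ω* = 1.5888, ρ_SOR = 0.5888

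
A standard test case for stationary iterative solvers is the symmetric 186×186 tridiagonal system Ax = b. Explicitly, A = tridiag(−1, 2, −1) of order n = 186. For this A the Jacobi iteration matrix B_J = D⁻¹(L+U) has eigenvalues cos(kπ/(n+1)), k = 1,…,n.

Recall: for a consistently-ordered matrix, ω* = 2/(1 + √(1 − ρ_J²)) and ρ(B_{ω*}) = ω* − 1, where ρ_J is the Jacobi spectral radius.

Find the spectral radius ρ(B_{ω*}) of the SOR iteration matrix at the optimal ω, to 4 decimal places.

spectrum of D⁻¹(L+U) = {cos(kπ/187) : 1≤k≤186}; ρ_J = cos(π/187) = 0.9999.
√(1−ρ_J²) simplifies to sin(π/187) = 0.01680.
ω* = 2/(1 + 0.01680) = 2/1.01680 = 1.9670.
Hence ρ(B_{ω*}) = 1.9670 − 1 = 0.9670.

ρ_SOR = 0.9670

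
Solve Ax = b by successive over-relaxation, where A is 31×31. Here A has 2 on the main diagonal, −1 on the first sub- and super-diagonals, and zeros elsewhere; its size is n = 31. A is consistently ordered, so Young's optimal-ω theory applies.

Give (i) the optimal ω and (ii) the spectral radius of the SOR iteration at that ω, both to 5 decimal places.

spectrum of D⁻¹(L+U) = {cos(kπ/32) : 1≤k≤31}; ρ_J = cos(π/32) = 0.99518.
√(1 − cos²(π/32)) = sin(π/32) ≈ 0.098017.
ω* = 2/(1 + 0.098017) = 2/1.098017 = 1.82147.
ρ(B_{ω*}) = ω*−1 = 0.82147

ω* = 1.82147, ρ_SOR = 0.82147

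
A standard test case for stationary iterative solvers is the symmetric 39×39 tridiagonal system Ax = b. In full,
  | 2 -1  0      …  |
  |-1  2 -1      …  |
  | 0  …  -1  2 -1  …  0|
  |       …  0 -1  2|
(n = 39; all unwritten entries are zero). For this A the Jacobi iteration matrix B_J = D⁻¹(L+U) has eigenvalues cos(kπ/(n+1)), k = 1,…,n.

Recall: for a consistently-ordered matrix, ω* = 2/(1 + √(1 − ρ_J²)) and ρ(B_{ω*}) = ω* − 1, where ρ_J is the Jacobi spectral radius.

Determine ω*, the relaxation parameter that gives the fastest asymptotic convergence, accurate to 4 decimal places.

ω* = 1.8545

With n=39, ρ(Jacobi) = cos(π/40) = 0.9969.
√(1−ρ_J²) = |sin(π/40)| = 0.07846
Then 2/(1+√(1−ρ_J²)) = 2/(1+0.07846); ω* = 2/1.07846 = 1.8545.
ρ_SOR = ω* − 1 = 1.8545 − 1 = 0.8545.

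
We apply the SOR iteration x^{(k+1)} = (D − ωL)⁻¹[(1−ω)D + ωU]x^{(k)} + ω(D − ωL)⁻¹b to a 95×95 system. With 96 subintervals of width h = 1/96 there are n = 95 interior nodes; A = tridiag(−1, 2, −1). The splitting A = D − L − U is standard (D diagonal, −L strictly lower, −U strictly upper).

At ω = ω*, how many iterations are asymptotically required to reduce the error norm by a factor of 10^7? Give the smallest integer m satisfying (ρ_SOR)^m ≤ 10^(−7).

m = 247

ρ_J = max_k |cos(kπ/96)| = cos(π/96) = 0.9994646
√(1−ρ_J²) = |sin(π/96)| = 0.0327191
[ω*] 2 ÷ (1 + 0.0327191) = 2 ÷ 1.0327191 = 1.9366350.
At ω = 1.9366350 every |λ(B_ω)| = ω−1, so ρ_SOR = 0.9366350.
7·ln10 = 16.1181; −ln(0.9366350) = 0.0654616; m = ⌈16.1181/0.0654616⌉ = ⌈246.222⌉ = 247.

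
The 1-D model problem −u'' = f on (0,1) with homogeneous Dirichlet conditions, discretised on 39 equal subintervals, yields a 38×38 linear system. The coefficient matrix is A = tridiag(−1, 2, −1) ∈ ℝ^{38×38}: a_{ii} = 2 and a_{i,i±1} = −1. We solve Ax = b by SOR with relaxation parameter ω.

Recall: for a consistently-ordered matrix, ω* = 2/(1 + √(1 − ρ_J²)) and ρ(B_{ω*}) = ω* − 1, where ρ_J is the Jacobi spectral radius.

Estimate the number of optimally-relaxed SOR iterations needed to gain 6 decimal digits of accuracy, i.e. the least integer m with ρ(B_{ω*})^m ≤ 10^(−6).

m = 86

½·tridiag(1,0,1) at n=38: λ_k = cos(kπ/39); max |λ| at k=1 ⇒ ρ_J = cos(π/39) ≈ 0.9967573.
√(1−ρ_J²) simplifies to sin(π/39) = 0.0804666.
ω* = 2/(1+0.0804666) = 1.8510521
Hence ρ(B_{ω*}) = 1.8510521 − 1 = 0.8510521.
For 6 digits: m = 6·ln10 / (−ln 0.8510521) = 13.8155/0.161282 = 85.661; round up → m = 86.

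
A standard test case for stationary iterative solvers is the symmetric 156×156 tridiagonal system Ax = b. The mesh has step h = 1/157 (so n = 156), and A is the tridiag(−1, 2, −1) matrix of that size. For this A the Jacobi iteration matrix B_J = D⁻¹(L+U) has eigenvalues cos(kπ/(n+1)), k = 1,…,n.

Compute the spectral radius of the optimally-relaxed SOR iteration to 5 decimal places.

ρ_SOR = 0.96077

ρ_J = max_k |cos(kπ/157)| = cos(π/157) = 0.99980
root = sin(π/157) = 0.020009  (since 1−cos² = sin²).
So ω* = 2/1.020009 = 1.96077 (Young).
[ρ_SOR] ω* − 1 = 0.96077.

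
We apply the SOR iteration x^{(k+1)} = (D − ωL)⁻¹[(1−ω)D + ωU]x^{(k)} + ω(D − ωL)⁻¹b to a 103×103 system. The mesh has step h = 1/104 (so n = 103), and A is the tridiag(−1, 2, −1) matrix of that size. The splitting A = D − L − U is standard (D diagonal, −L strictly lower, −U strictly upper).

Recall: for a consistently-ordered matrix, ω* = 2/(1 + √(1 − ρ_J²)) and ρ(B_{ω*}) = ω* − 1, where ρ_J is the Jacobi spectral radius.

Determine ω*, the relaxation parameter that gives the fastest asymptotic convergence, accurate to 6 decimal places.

ω* = 1.941365

[ρ_J] n=103: ρ(B_J) = cos(π/(n+1)) = cos(π/104) = 0.999544.
root = sin(π/104) = 0.0302030  (since 1−cos² = sin²).
Young: ω* = 2/(1+√(1−ρ_J²)) = 2/(1+0.0302030) = 2/1.0302030 = 1.941365.
and ρ(B_{ω*}) = 1.941365 − 1 = 0.941365.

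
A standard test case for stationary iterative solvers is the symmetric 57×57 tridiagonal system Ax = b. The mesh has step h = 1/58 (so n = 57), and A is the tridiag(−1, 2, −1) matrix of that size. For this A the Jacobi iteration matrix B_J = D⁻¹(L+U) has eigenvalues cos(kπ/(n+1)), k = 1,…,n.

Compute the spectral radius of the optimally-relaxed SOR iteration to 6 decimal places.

½·tridiag(1,0,1) at n=57: λ_k = cos(kπ/58); max |λ| at k=1 ⇒ ρ_J = cos(π/58) ≈ 0.998533.
1 − cos²(π/58) = sin²(π/58) ⇒ √(1−ρ_J²) = sin(π/58) = 0.0541389.
ω* = 2/(1+0.0541389) = 1.897283
At ω = 1.897283 every |λ(B_ω)| = ω−1, so ρ_SOR = 0.897283.

ρ_SOR = 0.897283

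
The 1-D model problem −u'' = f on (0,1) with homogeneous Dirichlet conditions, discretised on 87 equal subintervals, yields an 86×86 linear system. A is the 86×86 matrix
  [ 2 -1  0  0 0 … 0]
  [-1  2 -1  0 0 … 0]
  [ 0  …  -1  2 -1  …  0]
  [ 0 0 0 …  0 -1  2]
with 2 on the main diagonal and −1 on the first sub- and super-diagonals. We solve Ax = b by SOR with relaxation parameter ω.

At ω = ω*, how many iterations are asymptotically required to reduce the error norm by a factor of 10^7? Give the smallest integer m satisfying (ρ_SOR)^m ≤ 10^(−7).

spectrum of D⁻¹(L+U) = {cos(kπ/87) : 1≤k≤86}; ρ_J = cos(π/87) = 0.9993481.
1 − cos²(π/87) = sin²(π/87) ⇒ √(1−ρ_J²) = sin(π/87) = 0.0361024.
So ω* = 2/1.0361024 = 1.9303111 (Young).
ρ(B_{ω*}) = ω*−1 = 0.9303111
7·ln10 = 16.1181; −ln(0.9303111) = 0.0722362; m = ⌈16.1181/0.0722362⌉ = ⌈223.131⌉ = 224.

m = 224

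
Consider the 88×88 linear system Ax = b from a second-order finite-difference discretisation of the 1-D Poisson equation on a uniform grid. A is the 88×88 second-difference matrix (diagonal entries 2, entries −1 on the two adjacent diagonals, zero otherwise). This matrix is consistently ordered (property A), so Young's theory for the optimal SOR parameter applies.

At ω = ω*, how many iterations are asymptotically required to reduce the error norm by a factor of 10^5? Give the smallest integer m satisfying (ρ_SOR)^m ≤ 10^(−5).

B_J for the 88×88 system has eigenvalues cos(kπ/89); ρ_J = cos(π/89) = 0.9993771.
√(1 − cos²(π/89)) = sin(π/89) ≈ 0.0352915.
ω* = 2 / (1 + 0.0352915) = 2 / 1.0352915 ≈ 1.9318231.
Hence ρ(B_{ω*}) = 1.9318231 − 1 = 0.9318231.
(0.9318231)^m ≤ 10^{−5}  ⇒  m·ln(0.9318231) ≤ −5·ln10  ⇒  m ≥ 163.044  ⇒  m = 164

m = 164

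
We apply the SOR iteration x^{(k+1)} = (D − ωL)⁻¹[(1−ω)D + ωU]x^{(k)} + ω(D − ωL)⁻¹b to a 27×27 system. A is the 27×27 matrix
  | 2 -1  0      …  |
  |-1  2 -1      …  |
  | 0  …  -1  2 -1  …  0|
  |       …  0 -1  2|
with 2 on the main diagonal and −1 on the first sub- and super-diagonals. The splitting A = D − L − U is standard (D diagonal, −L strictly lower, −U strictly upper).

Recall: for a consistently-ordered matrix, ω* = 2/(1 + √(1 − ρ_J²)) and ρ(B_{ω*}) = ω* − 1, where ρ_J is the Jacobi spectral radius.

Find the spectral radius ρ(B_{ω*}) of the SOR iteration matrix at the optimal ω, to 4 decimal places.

[ρ_J] n=27: ρ(B_J) = cos(π/(n+1)) = cos(π/28) = 0.9937.
√(1−ρ_J²) simplifies to sin(π/28) = 0.11196.
Then 2/(1+√(1−ρ_J²)) = 2/(1+0.11196); ω* = 2/1.11196 = 1.7986.
Hence ρ(B_{ω*}) = 1.7986 − 1 = 0.7986.

ρ_SOR = 0.7986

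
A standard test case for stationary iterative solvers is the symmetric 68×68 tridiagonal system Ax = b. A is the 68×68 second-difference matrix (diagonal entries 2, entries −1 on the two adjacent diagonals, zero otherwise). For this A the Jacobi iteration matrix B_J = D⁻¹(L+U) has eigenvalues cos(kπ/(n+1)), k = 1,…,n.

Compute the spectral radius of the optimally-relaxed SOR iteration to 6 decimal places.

ρ_SOR = 0.912934

½·tridiag(1,0,1) at n=68: λ_k = cos(kπ/69); max |λ| at k=1 ⇒ ρ_J = cos(π/69) ≈ 0.998964.
√(1−ρ_J²) = |sin(π/69)| = 0.0455146
Then 2/(1+√(1−ρ_J²)) = 2/(1+0.0455146); ω* = 2/1.0455146 = 1.912934.
Hence ρ(B_{ω*}) = 1.912934 − 1 = 0.912934.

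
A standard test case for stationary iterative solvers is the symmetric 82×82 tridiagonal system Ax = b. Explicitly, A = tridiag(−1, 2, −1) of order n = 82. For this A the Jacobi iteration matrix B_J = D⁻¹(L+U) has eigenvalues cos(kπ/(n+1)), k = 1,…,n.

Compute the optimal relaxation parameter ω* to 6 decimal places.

B_J for the 82×82 system has eigenvalues cos(kπ/83); ρ_J = cos(π/83) = 0.999284.
√(1−ρ_J²) = |sin(π/83)| = 0.0378415
Then 2/(1+√(1−ρ_J²)) = 2/(1+0.0378415); ω* = 2/1.0378415 = 1.927077.
At ω = 1.927077 every |λ(B_ω)| = ω−1, so ρ_SOR = 0.927077.

ω* = 1.927077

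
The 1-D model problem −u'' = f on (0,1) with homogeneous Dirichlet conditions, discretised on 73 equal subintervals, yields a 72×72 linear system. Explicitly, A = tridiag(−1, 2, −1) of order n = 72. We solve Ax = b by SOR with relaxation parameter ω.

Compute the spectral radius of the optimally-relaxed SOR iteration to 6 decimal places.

[ρ_J] n=72: ρ(B_J) = cos(π/(n+1)) = cos(π/73) = 0.999074.
root = sin(π/73) = 0.0430222  (since 1−cos² = sin²).
Then 2/(1+√(1−ρ_J²)) = 2/(1+0.0430222); ω* = 2/1.0430222 = 1.917505.
and ρ(B_{ω*}) = 1.917505 − 1 = 0.917505.

ρ_SOR = 0.917505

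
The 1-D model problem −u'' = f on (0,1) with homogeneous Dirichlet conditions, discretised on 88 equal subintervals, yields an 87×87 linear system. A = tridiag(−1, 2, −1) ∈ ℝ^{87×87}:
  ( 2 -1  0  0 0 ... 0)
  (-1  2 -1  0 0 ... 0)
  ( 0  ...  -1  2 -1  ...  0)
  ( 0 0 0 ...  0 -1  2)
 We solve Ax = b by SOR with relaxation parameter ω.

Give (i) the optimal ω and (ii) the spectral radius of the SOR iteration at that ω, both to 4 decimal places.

ω* = 1.9311, ρ_SOR = 0.9311

B_J for the 87×87 system has eigenvalues cos(kπ/88); ρ_J = cos(π/88) = 0.9994.
root = sin(π/88) = 0.03569  (since 1−cos² = sin²).
ω* = 2 / (1 + 0.03569) = 2 / 1.03569 ≈ 1.9311.
ρ(B_{ω*}) = ω*−1 = 0.9311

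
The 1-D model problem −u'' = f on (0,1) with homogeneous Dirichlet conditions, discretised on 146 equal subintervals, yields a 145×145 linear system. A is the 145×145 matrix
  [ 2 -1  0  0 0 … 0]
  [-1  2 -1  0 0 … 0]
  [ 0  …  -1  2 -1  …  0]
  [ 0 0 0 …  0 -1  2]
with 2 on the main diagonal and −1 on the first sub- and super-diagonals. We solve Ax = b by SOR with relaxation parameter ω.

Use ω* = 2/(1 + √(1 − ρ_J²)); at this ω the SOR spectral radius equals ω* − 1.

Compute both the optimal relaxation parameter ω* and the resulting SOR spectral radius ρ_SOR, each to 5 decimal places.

ρ_J = max_k |cos(kπ/146)| = cos(π/146) = 0.99977
√(1 − cos²(π/146)) = sin(π/146) ≈ 0.021516.
Young: ω* = 2/(1+√(1−ρ_J²)) = 2/(1+0.021516) = 2/1.021516 = 1.95787.
and ρ(B_{ω*}) = 1.95787 − 1 = 0.95787.

ω* = 1.95787, ρ_SOR = 0.95787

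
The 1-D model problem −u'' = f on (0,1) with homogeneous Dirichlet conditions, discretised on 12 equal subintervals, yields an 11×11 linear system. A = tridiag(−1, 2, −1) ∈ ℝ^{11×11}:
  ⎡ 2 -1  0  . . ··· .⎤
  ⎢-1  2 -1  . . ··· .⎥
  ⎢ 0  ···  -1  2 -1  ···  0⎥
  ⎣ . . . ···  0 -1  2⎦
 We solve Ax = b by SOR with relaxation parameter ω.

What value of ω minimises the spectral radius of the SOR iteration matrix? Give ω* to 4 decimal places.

ω* = 1.5888

n=11: λ(B_J) = 1 − λ(A)/2 = cos(kπ/12); k=1 gives ρ_J = 0.9659.
√(1 − cos²(π/12)) = sin(π/12) ≈ 0.25882.
So ω* = 2/1.25882 = 1.5888 (Young).
At ω = 1.5888 every |λ(B_ω)| = ω−1, so ρ_SOR = 0.5888.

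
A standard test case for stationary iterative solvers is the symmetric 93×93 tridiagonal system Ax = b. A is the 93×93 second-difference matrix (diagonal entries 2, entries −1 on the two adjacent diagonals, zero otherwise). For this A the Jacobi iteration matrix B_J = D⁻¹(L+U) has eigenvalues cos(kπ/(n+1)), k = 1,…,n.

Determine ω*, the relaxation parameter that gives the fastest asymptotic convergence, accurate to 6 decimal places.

ω* = 1.935331

ρ_J = max_k |cos(kπ/94)| = cos(π/94) = 0.999442
√(1−ρ_J²) simplifies to sin(π/94) = 0.0334150.
ω* = 2/(1 + 0.0334150) = 2/1.0334150 = 1.935331.
ρ_SOR = ω* − 1 ≈ 0.935331.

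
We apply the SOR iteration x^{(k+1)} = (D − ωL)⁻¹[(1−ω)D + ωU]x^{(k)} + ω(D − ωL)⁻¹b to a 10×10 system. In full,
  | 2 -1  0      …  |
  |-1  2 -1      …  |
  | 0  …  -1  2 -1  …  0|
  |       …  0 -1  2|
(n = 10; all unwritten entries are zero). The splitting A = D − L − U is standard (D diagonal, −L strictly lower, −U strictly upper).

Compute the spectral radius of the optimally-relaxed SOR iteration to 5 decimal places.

B_J for the 10×10 system has eigenvalues cos(kπ/11); ρ_J = cos(π/11) = 0.95949.
√(1−ρ_J²) = |sin(π/11)| = 0.281733
[ω*] 2 ÷ (1 + 0.281733) = 2 ÷ 1.281733 = 1.56039.
Hence ρ(B_{ω*}) = 1.56039 − 1 = 0.56039.

ρ_SOR = 0.56039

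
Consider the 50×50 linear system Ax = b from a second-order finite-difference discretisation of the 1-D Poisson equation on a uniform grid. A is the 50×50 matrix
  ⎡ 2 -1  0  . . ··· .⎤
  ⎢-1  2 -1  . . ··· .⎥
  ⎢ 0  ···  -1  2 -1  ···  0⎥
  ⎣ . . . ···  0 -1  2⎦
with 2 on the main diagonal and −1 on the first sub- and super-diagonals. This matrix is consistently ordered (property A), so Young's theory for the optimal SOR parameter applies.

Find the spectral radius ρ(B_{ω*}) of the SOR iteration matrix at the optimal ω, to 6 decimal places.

spectrum of D⁻¹(L+U) = {cos(kπ/51) : 1≤k≤50}; ρ_J = cos(π/51) = 0.998103.
√(1 − cos²(π/51)) = sin(π/51) ≈ 0.0615609.
[ω*] 2 ÷ (1 + 0.0615609) = 2 ÷ 1.0615609 = 1.884018.
and ρ(B_{ω*}) = 1.884018 − 1 = 0.884018.

ρ_SOR = 0.884018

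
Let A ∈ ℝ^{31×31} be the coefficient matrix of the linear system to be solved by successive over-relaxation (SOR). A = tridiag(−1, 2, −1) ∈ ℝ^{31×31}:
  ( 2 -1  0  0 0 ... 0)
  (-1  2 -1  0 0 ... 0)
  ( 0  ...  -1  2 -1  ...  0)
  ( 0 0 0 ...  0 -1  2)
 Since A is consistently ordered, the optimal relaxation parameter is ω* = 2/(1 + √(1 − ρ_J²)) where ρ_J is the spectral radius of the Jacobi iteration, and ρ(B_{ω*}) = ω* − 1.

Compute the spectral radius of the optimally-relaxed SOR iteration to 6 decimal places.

½·tridiag(1,0,1) at n=31: λ_k = cos(kπ/32); max |λ| at k=1 ⇒ ρ_J = cos(π/32) ≈ 0.995185.
root = sin(π/32) = 0.0980171  (since 1−cos² = sin²).
ω* = 2/(1+0.0980171) = 1.821465
ρ(B_{ω*}) = ω*−1 = 0.821465

ρ_SOR = 0.821465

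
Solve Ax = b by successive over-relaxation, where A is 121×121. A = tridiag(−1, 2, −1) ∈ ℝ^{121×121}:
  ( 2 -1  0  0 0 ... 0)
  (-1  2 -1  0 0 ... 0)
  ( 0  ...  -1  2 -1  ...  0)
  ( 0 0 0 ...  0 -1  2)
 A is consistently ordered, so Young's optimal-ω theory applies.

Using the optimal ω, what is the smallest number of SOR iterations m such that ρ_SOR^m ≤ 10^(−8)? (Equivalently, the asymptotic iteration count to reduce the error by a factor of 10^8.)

m = 358

n=121: λ(B_J) = 1 − λ(A)/2 = cos(kπ/122); k=1 gives ρ_J = 0.9996685.
√(1 − cos²(π/122)) = sin(π/122) ≈ 0.0257479.
[ω*] 2 ÷ (1 + 0.0257479) = 2 ÷ 1.0257479 = 1.9497968.
ρ_SOR = ω* − 1 = 1.9497968 − 1 = 0.9497968.
8·ln10 = 18.4207; −ln(0.9497968) = 0.0515072; m = ⌈18.4207/0.0515072⌉ = ⌈357.633⌉ = 358.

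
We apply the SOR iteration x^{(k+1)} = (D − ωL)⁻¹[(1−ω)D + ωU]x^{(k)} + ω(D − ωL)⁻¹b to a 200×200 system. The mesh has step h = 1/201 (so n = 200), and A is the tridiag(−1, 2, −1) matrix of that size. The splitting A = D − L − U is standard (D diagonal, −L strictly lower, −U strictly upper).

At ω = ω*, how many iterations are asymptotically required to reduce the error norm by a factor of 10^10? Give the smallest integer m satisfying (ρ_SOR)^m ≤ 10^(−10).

With n=200, ρ(Jacobi) = cos(π/201) = 0.9998779.
√(1−ρ_J²) simplifies to sin(π/201) = 0.0156292.
So ω* = 2/1.0156292 = 1.9692226 (Young).
[ρ_SOR] ω* − 1 = 0.9692226.
Need (0.9692226)^m ≤ 10^(−10): m ≥ 10·ln10/|ln 0.9692226| = 23.0259/0.031261 = 736.570 ⇒ m = 737.

m = 737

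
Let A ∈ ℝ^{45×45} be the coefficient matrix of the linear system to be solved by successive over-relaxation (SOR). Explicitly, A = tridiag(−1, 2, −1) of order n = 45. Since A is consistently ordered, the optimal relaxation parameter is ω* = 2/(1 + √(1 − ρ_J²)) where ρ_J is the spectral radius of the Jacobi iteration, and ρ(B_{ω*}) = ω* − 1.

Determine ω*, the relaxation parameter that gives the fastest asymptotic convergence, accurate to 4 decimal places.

½·tridiag(1,0,1) at n=45: λ_k = cos(kπ/46); max |λ| at k=1 ⇒ ρ_J = cos(π/46) ≈ 0.9977.
1 − cos²(π/46) = sin²(π/46) ⇒ √(1−ρ_J²) = sin(π/46) = 0.06824.
ω* = 2/(1 + 0.06824) = 2/1.06824 = 1.8722.
Hence ρ(B_{ω*}) = 1.8722 − 1 = 0.8722.

ω* = 1.8722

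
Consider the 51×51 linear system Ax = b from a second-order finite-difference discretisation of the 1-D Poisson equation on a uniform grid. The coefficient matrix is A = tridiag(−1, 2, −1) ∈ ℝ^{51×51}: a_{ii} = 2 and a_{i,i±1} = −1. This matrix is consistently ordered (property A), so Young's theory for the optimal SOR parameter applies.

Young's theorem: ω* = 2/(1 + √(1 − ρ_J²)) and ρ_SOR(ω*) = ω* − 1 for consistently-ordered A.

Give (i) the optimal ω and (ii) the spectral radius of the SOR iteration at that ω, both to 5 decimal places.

B_J for the 51×51 system has eigenvalues cos(kπ/52); ρ_J = cos(π/52) = 0.99818.
√(1−ρ_J²) = |sin(π/52)| = 0.060378
Young: ω* = 2/(1+√(1−ρ_J²)) = 2/(1+0.060378) = 2/1.060378 = 1.88612.
and ρ(B_{ω*}) = 1.88612 − 1 = 0.88612.

ω* = 1.88612, ρ_SOR = 0.88612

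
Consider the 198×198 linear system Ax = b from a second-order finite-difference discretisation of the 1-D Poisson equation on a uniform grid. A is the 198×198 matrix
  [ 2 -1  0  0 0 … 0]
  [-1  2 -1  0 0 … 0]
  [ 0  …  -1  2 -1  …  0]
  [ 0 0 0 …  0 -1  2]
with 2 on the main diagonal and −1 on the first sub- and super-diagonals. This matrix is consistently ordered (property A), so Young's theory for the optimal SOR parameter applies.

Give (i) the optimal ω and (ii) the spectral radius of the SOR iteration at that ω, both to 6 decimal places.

ω* = 1.968918, ρ_SOR = 0.968918

n=198: λ(B_J) = 1 − λ(A)/2 = cos(kπ/199); k=1 gives ρ_J = 0.999875.
√(1−ρ_J²) simplifies to sin(π/199) = 0.0157862.
[ω*] 2 ÷ (1 + 0.0157862) = 2 ÷ 1.0157862 = 1.968918.
ρ_SOR = ω* − 1 ≈ 0.968918.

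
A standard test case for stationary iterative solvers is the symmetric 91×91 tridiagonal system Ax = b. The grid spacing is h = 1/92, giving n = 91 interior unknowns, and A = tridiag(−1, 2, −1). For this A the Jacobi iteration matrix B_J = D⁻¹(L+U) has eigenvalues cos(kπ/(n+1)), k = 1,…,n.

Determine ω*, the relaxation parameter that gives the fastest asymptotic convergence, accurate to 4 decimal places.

ρ_J = max_k |cos(kπ/92)| = cos(π/92) = 0.9994
√(1 − cos²(π/92)) = sin(π/92) ≈ 0.03414.
ω* = 2/(1+0.03414) = 1.9340
ρ(B_{ω*}) = ω*−1 = 0.9340

ω* = 1.9340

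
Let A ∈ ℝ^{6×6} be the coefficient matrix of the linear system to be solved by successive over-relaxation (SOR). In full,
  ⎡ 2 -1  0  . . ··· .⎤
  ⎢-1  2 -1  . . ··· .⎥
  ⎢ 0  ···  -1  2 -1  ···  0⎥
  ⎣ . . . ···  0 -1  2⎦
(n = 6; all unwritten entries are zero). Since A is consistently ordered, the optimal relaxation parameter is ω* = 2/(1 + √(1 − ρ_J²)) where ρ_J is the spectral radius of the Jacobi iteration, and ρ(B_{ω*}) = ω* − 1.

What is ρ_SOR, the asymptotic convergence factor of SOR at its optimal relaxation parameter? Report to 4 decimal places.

ρ_SOR = 0.3948

ρ_J = max_k |cos(kπ/7)| = cos(π/7) = 0.9010
1 − cos²(π/7) = sin²(π/7) ⇒ √(1−ρ_J²) = sin(π/7) = 0.43388.
[ω*] 2 ÷ (1 + 0.43388) = 2 ÷ 1.43388 = 1.3948.
and ρ(B_{ω*}) = 1.3948 − 1 = 0.3948.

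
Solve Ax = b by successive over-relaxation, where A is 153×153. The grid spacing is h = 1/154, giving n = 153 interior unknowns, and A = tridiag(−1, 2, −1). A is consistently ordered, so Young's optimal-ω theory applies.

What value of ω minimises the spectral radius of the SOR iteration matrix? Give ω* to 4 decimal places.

ω* = 1.9600

ρ_J = max_k |cos(kπ/154)| = cos(π/154) = 0.9998
√(1−ρ_J²) = |sin(π/154)| = 0.02040
Young: ω* = 2/(1+√(1−ρ_J²)) = 2/(1+0.02040) = 2/1.02040 = 1.9600.
and ρ(B_{ω*}) = 1.9600 − 1 = 0.9600.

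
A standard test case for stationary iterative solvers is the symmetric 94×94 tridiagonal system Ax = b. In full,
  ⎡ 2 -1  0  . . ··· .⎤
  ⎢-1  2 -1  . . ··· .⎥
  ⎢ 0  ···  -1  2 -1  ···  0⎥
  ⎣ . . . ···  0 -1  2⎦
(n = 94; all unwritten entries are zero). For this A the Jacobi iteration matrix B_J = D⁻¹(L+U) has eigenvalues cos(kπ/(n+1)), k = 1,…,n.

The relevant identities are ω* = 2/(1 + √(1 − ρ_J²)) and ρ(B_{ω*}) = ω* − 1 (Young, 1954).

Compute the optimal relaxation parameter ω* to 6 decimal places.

spectrum of D⁻¹(L+U) = {cos(kπ/95) : 1≤k≤94}; ρ_J = cos(π/95) = 0.999453.
√(1 − cos²(π/95)) = sin(π/95) ≈ 0.0330634.
ω* = 2/(1+0.0330634) = 1.935990
At ω = 1.935990 every |λ(B_ω)| = ω−1, so ρ_SOR = 0.935990.

ω* = 1.935990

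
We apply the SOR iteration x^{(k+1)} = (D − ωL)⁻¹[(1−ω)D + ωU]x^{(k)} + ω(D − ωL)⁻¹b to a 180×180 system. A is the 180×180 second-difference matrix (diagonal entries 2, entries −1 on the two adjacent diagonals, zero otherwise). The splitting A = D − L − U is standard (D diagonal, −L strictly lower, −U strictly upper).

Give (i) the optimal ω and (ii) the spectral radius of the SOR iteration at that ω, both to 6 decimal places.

ω* = 1.965880, ρ_SOR = 0.965880

With n=180, ρ(Jacobi) = cos(π/181) = 0.999849.
√(1−ρ_J²) simplifies to sin(π/181) = 0.0173560.
Young: ω* = 2/(1+√(1−ρ_J²)) = 2/(1+0.0173560) = 2/1.0173560 = 1.965880.
[ρ_SOR] ω* − 1 = 0.965880.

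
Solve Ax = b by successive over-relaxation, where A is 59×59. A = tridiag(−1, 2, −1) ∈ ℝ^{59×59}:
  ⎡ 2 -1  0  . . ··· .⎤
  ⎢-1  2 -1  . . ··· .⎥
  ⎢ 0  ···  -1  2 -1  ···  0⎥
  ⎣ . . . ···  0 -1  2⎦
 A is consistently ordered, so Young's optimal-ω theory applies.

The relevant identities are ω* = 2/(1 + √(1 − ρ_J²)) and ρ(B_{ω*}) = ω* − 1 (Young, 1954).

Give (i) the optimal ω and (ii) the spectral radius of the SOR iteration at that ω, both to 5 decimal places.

ω* = 1.90053, ρ_SOR = 0.90053

B_J for the 59×59 system has eigenvalues cos(kπ/60); ρ_J = cos(π/60) = 0.99863.
√(1−ρ_J²) simplifies to sin(π/60) = 0.052336.
ω* = 2/(1 + 0.052336) = 2/1.052336 = 1.90053.
[ρ_SOR] ω* − 1 = 0.90053.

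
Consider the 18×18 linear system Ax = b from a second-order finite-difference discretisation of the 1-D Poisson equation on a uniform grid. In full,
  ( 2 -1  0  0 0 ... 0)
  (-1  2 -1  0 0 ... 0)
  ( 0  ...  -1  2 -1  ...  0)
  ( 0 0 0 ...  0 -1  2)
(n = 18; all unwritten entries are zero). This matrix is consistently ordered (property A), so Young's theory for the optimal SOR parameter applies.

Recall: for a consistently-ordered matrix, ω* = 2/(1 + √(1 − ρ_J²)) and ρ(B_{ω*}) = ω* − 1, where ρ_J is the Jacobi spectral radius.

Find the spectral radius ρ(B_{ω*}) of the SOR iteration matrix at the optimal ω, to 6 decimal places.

ρ_SOR = 0.717336

[ρ_J] n=18: ρ(B_J) = cos(π/(n+1)) = cos(π/19) = 0.986361.
√(1−ρ_J²) simplifies to sin(π/19) = 0.1645946.
Young: ω* = 2/(1+√(1−ρ_J²)) = 2/(1+0.1645946) = 2/1.1645946 = 1.717336.
Hence ρ(B_{ω*}) = 1.717336 − 1 = 0.717336.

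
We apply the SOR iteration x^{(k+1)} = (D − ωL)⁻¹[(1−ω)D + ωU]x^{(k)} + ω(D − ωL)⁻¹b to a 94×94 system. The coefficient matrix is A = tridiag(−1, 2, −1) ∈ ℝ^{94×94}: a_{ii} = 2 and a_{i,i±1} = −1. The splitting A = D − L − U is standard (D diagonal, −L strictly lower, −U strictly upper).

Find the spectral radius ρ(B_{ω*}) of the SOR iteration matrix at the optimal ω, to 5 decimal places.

ρ_SOR = 0.93599

½·tridiag(1,0,1) at n=94: λ_k = cos(kπ/95); max |λ| at k=1 ⇒ ρ_J = cos(π/95) ≈ 0.99945.
1 − cos²(π/95) = sin²(π/95) ⇒ √(1−ρ_J²) = sin(π/95) = 0.033063.
So ω* = 2/1.033063 = 1.93599 (Young).
and ρ(B_{ω*}) = 1.93599 − 1 = 0.93599.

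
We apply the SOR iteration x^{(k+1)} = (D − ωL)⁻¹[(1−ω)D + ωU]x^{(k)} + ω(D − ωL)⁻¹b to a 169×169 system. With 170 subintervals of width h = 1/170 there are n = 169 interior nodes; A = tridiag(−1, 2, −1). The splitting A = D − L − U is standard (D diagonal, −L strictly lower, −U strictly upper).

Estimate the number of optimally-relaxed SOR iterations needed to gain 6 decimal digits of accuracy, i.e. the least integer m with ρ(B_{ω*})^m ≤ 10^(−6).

m = 374

B_J for the 169×169 system has eigenvalues cos(kπ/170); ρ_J = cos(π/170) = 0.9998293.
√(1 − cos²(π/170)) = sin(π/170) ≈ 0.0184789.
[ω*] 2 ÷ (1 + 0.0184789) = 2 ÷ 1.0184789 = 1.9637127.
At ω = 1.9637127 every |λ(B_ω)| = ω−1, so ρ_SOR = 0.9637127.
6·ln10 = 13.8155; −ln(0.9637127) = 0.0369621; m = ⌈13.8155/0.0369621⌉ = ⌈373.775⌉ = 374.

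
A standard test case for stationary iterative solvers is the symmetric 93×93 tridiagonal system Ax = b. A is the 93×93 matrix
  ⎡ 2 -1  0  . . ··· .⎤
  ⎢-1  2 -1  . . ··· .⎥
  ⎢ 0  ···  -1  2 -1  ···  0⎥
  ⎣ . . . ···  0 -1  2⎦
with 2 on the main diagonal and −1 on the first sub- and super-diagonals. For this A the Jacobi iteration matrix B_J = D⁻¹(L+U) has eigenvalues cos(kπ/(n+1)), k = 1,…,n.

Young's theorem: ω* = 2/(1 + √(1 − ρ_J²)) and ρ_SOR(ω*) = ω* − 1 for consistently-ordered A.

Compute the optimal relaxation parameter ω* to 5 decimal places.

ω* = 1.93533

½·tridiag(1,0,1) at n=93: λ_k = cos(kπ/94); max |λ| at k=1 ⇒ ρ_J = cos(π/94) ≈ 0.99944.
√(1−ρ_J²) simplifies to sin(π/94) = 0.033415.
ω* = 2/(1+0.033415) = 1.93533
and ρ(B_{ω*}) = 1.93533 − 1 = 0.93533.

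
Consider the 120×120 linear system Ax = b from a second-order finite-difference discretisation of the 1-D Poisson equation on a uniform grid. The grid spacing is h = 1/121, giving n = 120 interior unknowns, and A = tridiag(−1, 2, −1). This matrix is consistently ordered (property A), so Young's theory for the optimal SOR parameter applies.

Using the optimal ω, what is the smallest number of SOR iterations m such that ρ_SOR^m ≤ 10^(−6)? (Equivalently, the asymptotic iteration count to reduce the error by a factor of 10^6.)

m = 267

ρ_J = max_k |cos(kπ/121)| = cos(π/121) = 0.9996630
1 − cos²(π/121) = sin²(π/121) ⇒ √(1−ρ_J²) = sin(π/121) = 0.0259607.
[ω*] 2 ÷ (1 + 0.0259607) = 2 ÷ 1.0259607 = 1.9493924.
and ρ(B_{ω*}) = 1.9493924 − 1 = 0.9493924.
m ≥ 6·ln10 / (−ln 0.9493924) = 266.025; smallest integer m = 267.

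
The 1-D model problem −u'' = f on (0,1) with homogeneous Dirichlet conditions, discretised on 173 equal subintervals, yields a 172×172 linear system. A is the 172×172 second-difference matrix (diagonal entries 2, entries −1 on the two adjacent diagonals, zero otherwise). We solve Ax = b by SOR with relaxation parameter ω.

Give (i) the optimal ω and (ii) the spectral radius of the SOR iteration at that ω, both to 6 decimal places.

ρ_J = max_k |cos(kπ/173)| = cos(π/173) = 0.999835
√(1−ρ_J²) simplifies to sin(π/173) = 0.0181585.
ω* = 2/(1 + 0.0181585) = 2/1.0181585 = 1.964331.
ρ_SOR = ω* − 1 ≈ 0.964331.

ω* = 1.964331, ρ_SOR = 0.964331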